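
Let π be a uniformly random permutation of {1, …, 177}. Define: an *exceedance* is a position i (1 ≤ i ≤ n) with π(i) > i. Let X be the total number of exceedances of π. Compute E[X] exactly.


Write X = Σ_{i=1}^{177} X_i, where X_i = 1_{π(i) > i}.
For each fixed i, π(i) is uniform over {1, …, 177} (marginal of a uniform permutation), so P[π(i) > i] = (n − i)/n. Summing: Σ_{i=1}^{177} (n − i)/n = (0 + 1 + … + 176)/177 = 177(177 − 1)/(2·177) = (177 − 1)/2.
Hence E[X] = Σ_{i=1}^{177} (177 − i)/177 = 88 ≈ 88.00000.

E[X] = 88 = 88.00000.


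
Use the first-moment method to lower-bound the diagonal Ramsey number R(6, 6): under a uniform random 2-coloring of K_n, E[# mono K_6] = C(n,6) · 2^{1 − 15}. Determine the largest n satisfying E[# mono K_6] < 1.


We need C(n, 6) · 2^{1 − 15} < 1, i.e. C(n, 6) < 2^{15 − 1} = 16384.
Check values of n near the boundary:
  n = 12: C(12, 6) = 924; 924 < 16384? YES
  n = 13: C(13, 6) = 1716; 1716 < 16384? YES
  n = 14: C(14, 6) = 3003; 3003 < 16384? YES
  n = 15: C(15, 6) = 5005; 5005 < 16384? YES
  n = 16: C(16, 6) = 8008; 8008 < 16384? YES
  n = 17: C(17, 6) = 12376; 12376 < 16384? YES
  n = 18: C(18, 6) = 18564; 18564 < 16384? NO
  n = 19: C(19, 6) = 27132; 27132 < 16384? NO
  n = 20: C(20, 6) = 38760; 38760 < 16384? NO
The largest n with C(n, 6) < 16384 is n = 17 (where E[X] = 1547/2048 ≈ 0.7553711). Hence R(6, 6) > 17, i.e. R(6, 6) ≥ 18.

Largest n = 17; hence R(6, 6) > 17.


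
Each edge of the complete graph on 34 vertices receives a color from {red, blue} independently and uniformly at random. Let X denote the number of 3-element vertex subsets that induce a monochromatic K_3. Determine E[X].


Let X = Σ_S X_S over the C(34, 3) = 5984 subsets S of size 3, where X_S = 1 if the K_3 on S is monochromatic.
For a fixed S, the K_3 on S has C(3, 2) = 3 edges. P[all 3 edges red] = (1/2)^3, and likewise for blue, so P[monochromatic] = 2·(1/2)^3 = 2^{1 − 3} = 1/4.
By linearity: E[X] = C(34, 3) · 2^{1 − 3} = 5984 · 1/4 = 1496.
Numerically: E[X] ≈ 1496.00000.

E[X] = C(34,3)·2^(1−C(3,2)) = 1496 ≈ 1496.00000.


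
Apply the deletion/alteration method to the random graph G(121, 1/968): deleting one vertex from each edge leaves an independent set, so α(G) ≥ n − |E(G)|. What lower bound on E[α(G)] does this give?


E[|E(G)|] = C(121, 2)·p = 7260 · (1/968) = 15/2.
E[α(G)] ≥ n − E[|E(G)|] = 121 − 15/2 = 227/2.
Numerically: ≈ 113.500.
(This is only a lower bound; the true E[α(G)] may be larger.)

E[α(G)] ≥ 227/2 ≈ 113.500.


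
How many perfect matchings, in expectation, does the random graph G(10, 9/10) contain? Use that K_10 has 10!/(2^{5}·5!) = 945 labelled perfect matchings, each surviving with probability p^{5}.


K_10 has 10!/(2^{5}·5!) = 945 labelled perfect matchings.
For each such perfect matching H, let X_H = 1 if all 5 edges of H are present in G. Then P[X_H = 1] = p^{5} = (9/10)^{5} = 59049/100000.
By linearity: E[X] = Σ_H E[X_H] = 945 · p^{5} = 945 · 59049/100000 = 11160261/20000.
Numerically: E[X] ≈ 558.013.

E[X] = 945 · (9/10)^{5} = 11160261/20000 ≈ 558.013.


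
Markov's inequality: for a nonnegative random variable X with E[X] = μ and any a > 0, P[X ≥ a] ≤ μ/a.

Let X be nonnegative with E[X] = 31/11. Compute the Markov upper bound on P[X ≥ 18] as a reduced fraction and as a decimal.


μ = E[X] = 31/11, a = 18.
Markov: P[X ≥ 18] ≤ μ/a = (31/11)/18 = 31/198.
Numerically: ≈ 0.157.
(Since a = 18 > μ = 2.818, the bound 31/198 is < 1 and informative.)

P[X ≥ 18] ≤ 31/198 ≈ 0.157.


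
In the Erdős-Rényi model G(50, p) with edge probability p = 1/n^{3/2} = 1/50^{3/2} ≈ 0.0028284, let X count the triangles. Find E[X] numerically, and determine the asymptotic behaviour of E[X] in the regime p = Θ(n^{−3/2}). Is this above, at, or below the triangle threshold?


Number of potential triangles: C(50, 3) = 19600.
Each occurs with probability p³ ≈ (0.0028284)³ ≈ 2.2627417e-08.
By linearity: E[X] = C(50, 3)·p³ ≈ 19600 · 2.2627417e-08 ≈ 0.00044.
Since α = 3/2 > 1, p = c/n^{3/2} = o(1/n) is below the triangle threshold p ~ 1/n. Asymptotically E[X] ~ (c³/6)·n^{3(1−α)} = (1³/6)·n^{-1.5} → 0, so by Markov's inequality G has no triangles w.h.p.

E[X] ≈ 0.00044; in regime p = Θ(1/n^{3/2}) E[X] tends to 0 (below the triangle threshold p ~ 1/n).


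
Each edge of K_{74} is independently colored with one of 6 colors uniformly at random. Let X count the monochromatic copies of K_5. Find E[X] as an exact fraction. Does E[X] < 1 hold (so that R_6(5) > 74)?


E[X] = C(74, 5) · 6^{1 − 10} = 16108764 · 6^{−9} = 16108764/10077696.
As a reduced fraction: E[X] = 1342397/839808 ≈ 1.59846.
Is E[X] < 1? NO.
Since E[X] ≥ 1, the first-moment bound is inconclusive at n = 74; it does NOT by itself certify R_6(5) > 74.

E[X] = 1342397/839808 ≈ 1.59846; E[X] ≥ 1; first-moment method inconclusive here.


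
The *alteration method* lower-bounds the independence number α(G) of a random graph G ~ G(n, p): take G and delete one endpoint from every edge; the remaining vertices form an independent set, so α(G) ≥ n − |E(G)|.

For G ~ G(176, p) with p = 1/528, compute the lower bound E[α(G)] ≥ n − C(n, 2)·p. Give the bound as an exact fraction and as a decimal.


E[|E(G)|] = C(176, 2)·p = 15400 · (1/528) = 175/6.
E[α(G)] ≥ n − E[|E(G)|] = 176 − 175/6 = 881/6.
Numerically: ≈ 146.8333.
(This is only a lower bound; the true E[α(G)] may be larger.)

E[α(G)] ≥ 881/6 ≈ 146.8333.


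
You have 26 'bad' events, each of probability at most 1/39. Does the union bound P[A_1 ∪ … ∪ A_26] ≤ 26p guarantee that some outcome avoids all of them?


Union bound: P[∪_{i=1}^{26} A_i] ≤ Σ_i P[A_i] ≤ 26·p = 26·(1/39) = 2/3.
Numerically: 2/3 ≈ 0.6667.
Is 2/3 < 1? YES.
Since P[∪ A_i] ≤ 2/3 < 1, the complement has P[∩ A_i^c] ≥ 1 − 2/3 = 1/3 > 0, so some outcome avoids every A_i.

26·p = 2/3 ≈ 0.6667; existence CERTIFIED by the union bound.


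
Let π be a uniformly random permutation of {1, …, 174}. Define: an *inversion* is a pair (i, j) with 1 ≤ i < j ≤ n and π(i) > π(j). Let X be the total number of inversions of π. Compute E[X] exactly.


Write X = Σ X_I over the C(174, 2) = 15051 pairs i < j, with X_I the indicator of one inversion.
There are 15051 indicators.
For each fixed pair i < j, the values π(i) and π(j) are two distinct elements of {1, …, 174} in uniformly random order; by symmetry P[π(i) > π(j)] = 1/2.
By linearity: E[X] = 15051 · (1/2) = C(174, 2) · (1/2) = 15051/2 = 15051/2 ≈ 7525.500000.

E[X] = 15051/2 = 7525.500000.


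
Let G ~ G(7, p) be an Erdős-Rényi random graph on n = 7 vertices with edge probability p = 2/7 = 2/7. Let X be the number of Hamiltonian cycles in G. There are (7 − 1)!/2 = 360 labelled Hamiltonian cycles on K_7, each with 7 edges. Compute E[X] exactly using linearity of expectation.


K_7 has (7 − 1)!/2 = 360 labelled Hamiltonian cycles.
For each such Hamiltonian cycle H, let X_H = 1 if all 7 edges of H are present in G. Then P[X_H = 1] = p^{7} = (2/7)^{7} = 128/823543.
By linearity of expectation: E[X] = Σ_H E[X_H] = 360 · p^{7} = 360 · 128/823543 = 46080/823543.
Numerically: E[X] ≈ 0.056.

E[X] = 360 · (2/7)^{7} = 46080/823543 ≈ 0.056.


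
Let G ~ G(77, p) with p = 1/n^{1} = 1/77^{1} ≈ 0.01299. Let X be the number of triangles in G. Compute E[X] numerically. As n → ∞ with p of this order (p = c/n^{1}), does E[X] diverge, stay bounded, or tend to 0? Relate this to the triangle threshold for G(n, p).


Number of potential triangles: C(77, 3) = 73150.
Each occurs with probability p³ ≈ (0.01299)³ ≈ 2.190422e-06.
By linearity: E[X] = C(77, 3)·p³ ≈ 73150 · 2.190422e-06 ≈ 0.1602.
Here α = 1, so p = 1/n is exactly at the triangle threshold p ~ 1/n. Asymptotically E[X] → c³/6 = 1³/6 = 1/6 ≈ 0.1667, a bounded constant. In this regime the triangle count is asymptotically Poisson(c³/6).

E[X] ≈ 0.1602; in regime p = Θ(1/n^{1}) E[X] stays bounded (at the triangle threshold p ~ 1/n).


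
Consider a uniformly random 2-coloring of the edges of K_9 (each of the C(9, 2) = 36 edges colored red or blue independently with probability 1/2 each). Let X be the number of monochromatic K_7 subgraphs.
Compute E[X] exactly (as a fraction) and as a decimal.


Let X = Σ_S X_S over the C(9, 7) = 36 subsets S of size 7, where X_S = 1 if the K_7 on S is monochromatic.
For a fixed S, the K_7 on S has C(7, 2) = 21 edges. P[all 21 edges red] = (1/2)^21, and likewise for blue, so P[monochromatic] = 2·(1/2)^21 = 2^{1 − 21} = 1/1048576.
By linearity of expectation: E[X] = C(9, 7) · 2^{1 − 21} = 36 · 1/1048576 = 9/262144.
Numerically: E[X] ≈ 0.000034.

E[X] = C(9,7)·2^(1−C(7,2)) = 9/262144 ≈ 0.000034.


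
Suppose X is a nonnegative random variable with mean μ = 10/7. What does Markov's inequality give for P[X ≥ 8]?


μ = E[X] = 10/7, a = 8.
Markov: P[X ≥ 8] ≤ μ/a = (10/7)/8 = 5/28.
Numerically: ≈ 0.17857.
(Since a = 8 > μ = 1.42857, the bound 5/28 is < 1 and informative.)

P[X ≥ 8] ≤ 5/28 ≈ 0.17857.


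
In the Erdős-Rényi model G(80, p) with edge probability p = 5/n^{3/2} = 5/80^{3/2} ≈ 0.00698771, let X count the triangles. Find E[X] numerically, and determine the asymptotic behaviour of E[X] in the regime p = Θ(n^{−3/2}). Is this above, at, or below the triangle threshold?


Number of potential triangles: C(80, 3) = 82160.
Each occurs with probability p³ ≈ (0.00698771)³ ≈ 3.41196896e-07.
By linearity: E[X] = C(80, 3)·p³ ≈ 82160 · 3.41196896e-07 ≈ 0.028033.
Since α = 3/2 > 1, p = c/n^{3/2} = o(1/n) is below the triangle threshold p ~ 1/n. Asymptotically E[X] ~ (c³/6)·n^{3(1−α)} = (5³/6)·n^{-1.5} → 0, so by Markov's inequality G has no triangles w.h.p.

E[X] ≈ 0.028033; in regime p = Θ(1/n^{3/2}) E[X] tends to 0 (below the triangle threshold p ~ 1/n).


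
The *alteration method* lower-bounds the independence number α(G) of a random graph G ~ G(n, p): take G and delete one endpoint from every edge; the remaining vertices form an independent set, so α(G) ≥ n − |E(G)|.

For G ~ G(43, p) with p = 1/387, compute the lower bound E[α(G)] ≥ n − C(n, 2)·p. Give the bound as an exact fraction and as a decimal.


E[|E(G)|] = C(43, 2)·p = 903 · (1/387) = 7/3.
E[α(G)] ≥ n − E[|E(G)|] = 43 − 7/3 = 122/3.
Numerically: ≈ 40.66667.
(This is only a lower bound; the true E[α(G)] may be larger.)

E[α(G)] ≥ 122/3 ≈ 40.66667.


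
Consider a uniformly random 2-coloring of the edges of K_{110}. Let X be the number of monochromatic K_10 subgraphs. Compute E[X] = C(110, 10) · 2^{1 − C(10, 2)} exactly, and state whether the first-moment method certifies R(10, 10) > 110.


E[X] = C(110, 10) · 2^{1 − 45} = 46897636623981 · 2^{−44} = 46897636623981/17592186044416.
As a reduced fraction: E[X] = 46897636623981/17592186044416 ≈ 2.66582.
Is E[X] < 1? NO.
Since E[X] ≥ 1, the first-moment bound is inconclusive at n = 110; it does NOT by itself certify R(10, 10) > 110.

E[X] = 46897636623981/17592186044416 ≈ 2.66582; E[X] ≥ 1; first-moment method inconclusive here.


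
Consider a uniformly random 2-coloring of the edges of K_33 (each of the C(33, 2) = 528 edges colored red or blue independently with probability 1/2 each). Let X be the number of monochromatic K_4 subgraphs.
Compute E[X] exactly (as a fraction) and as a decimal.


Let X = Σ_S X_S over the C(33, 4) = 40920 subsets S of size 4, where X_S = 1 if the K_4 on S is monochromatic.
For a fixed S, the K_4 on S has C(4, 2) = 6 edges. P[all 6 edges red] = (1/2)^6, and likewise for blue, so P[monochromatic] = 2·(1/2)^6 = 2^{1 − 6} = 1/32.
By linearity of expectation: E[X] = C(33, 4) · 2^{1 − 6} = 40920 · 1/32 = 5115/4.
Numerically: E[X] ≈ 1278.750.

E[X] = C(33,4)·2^(1−C(4,2)) = 5115/4 ≈ 1278.750.


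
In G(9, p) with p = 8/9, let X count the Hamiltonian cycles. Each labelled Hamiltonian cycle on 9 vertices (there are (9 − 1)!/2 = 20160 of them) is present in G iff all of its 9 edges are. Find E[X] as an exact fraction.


K_9 has (9 − 1)!/2 = 20160 labelled Hamiltonian cycles.
For each such Hamiltonian cycle H, let X_H = 1 if all 9 edges of H are present in G. Then P[X_H = 1] = p^{9} = (8/9)^{9} = 134217728/387420489.
By linearity of expectation: E[X] = Σ_H E[X_H] = 20160 · p^{9} = 20160 · 134217728/387420489 = 300647710720/43046721.
Numerically: E[X] ≈ 6.98e+03.

E[X] = 20160 · (8/9)^{9} = 300647710720/43046721 ≈ 6.98e+03.


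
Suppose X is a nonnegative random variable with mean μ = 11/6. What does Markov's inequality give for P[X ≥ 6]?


μ = E[X] = 11/6, a = 6.
Markov: P[X ≥ 6] ≤ μ/a = (11/6)/6 = 11/36.
Numerically: ≈ 0.305556.
(Since a = 6 > μ = 1.833333, the bound 11/36 is < 1 and informative.)

P[X ≥ 6] ≤ 11/36 ≈ 0.305556.


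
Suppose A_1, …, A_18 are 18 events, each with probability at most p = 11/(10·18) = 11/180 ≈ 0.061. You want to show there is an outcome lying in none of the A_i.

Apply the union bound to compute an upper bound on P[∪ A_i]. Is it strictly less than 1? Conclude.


Union bound: P[∪_{i=1}^{18} A_i] ≤ Σ_i P[A_i] ≤ 18·p = 18·(11/180) = 11/10.
Numerically: 11/10 ≈ 1.100.
Is 11/10 < 1? NO.
Since the bound 11/10 is ≥ 1, the union bound is uninformative here; it does NOT by itself certify existence.

18·p = 11/10 ≈ 1.100; existence NOT certified by the union bound.


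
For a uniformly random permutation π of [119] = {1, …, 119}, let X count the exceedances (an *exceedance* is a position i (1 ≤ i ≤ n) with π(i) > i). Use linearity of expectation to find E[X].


Write X = Σ_{i=1}^{119} X_i, where X_i = 1_{π(i) > i}.
For each fixed i, π(i) is uniform over {1, …, 119} (marginal of a uniform permutation), so P[π(i) > i] = (n − i)/n. Summing: Σ_{i=1}^{119} (n − i)/n = (0 + 1 + … + 118)/119 = 119(119 − 1)/(2·119) = (119 − 1)/2.
Hence E[X] = Σ_{i=1}^{119} (119 − i)/119 = 59 ≈ 59.000.

E[X] = 59 = 59.000.


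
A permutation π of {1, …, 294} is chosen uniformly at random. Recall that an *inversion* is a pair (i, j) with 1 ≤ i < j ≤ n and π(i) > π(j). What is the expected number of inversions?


Write X = Σ X_I over the C(294, 2) = 43071 pairs i < j, with X_I the indicator of one inversion.
There are 43071 indicators.
For each fixed pair i < j, the values π(i) and π(j) are two distinct elements of {1, …, 294} in uniformly random order; by symmetry P[π(i) > π(j)] = 1/2.
By linearity: E[X] = 43071 · (1/2) = C(294, 2) · (1/2) = 43071/2 = 43071/2 ≈ 21535.50000.

E[X] = 43071/2 = 21535.50000.


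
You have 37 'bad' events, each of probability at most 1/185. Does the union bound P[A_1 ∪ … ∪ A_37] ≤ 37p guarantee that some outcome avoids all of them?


Union bound: P[∪_{i=1}^{37} A_i] ≤ Σ_i P[A_i] ≤ 37·p = 37·(1/185) = 1/5.
Numerically: 1/5 ≈ 0.200000.
Is 1/5 < 1? YES.
Since P[∪ A_i] ≤ 1/5 < 1, the complement has P[∩ A_i^c] ≥ 1 − 1/5 = 4/5 > 0, so some outcome avoids every A_i.

37·p = 1/5 ≈ 0.200000; existence CERTIFIED by the union bound.


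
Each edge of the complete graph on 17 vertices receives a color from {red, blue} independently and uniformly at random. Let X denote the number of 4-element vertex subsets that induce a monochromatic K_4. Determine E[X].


Let X = Σ_S X_S over the C(17, 4) = 2380 subsets S of size 4, where X_S = 1 if the K_4 on S is monochromatic.
For a fixed S, the K_4 on S has C(4, 2) = 6 edges. P[all 6 edges red] = (1/2)^6, and likewise for blue, so P[monochromatic] = 2·(1/2)^6 = 2^{1 − 6} = 1/32.
By linearity of expectation: E[X] = C(17, 4) · 2^{1 − 6} = 2380 · 1/32 = 595/8.
Numerically: E[X] ≈ 74.3750.

E[X] = C(17,4)·2^(1−C(4,2)) = 595/8 ≈ 74.3750.


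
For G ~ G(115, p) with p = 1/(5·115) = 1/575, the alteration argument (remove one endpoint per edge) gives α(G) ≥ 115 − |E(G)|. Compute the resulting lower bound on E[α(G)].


E[|E(G)|] = C(115, 2)·p = 6555 · (1/575) = 57/5.
E[α(G)] ≥ n − E[|E(G)|] = 115 − 57/5 = 518/5.
Numerically: ≈ 103.6000.
(This is only a lower bound; the true E[α(G)] may be larger.)

E[α(G)] ≥ 518/5 ≈ 103.6000.


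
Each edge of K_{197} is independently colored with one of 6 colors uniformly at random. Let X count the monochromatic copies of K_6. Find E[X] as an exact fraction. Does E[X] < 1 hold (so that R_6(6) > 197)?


E[X] = C(197, 6) · 6^{1 − 15} = 75176946208 · 6^{−14} = 75176946208/78364164096.
As a reduced fraction: E[X] = 2349279569/2448880128 ≈ 0.95933.
Is E[X] < 1? YES.
Since E[X] < 1, there exists a 6-coloring of K_{197} with no monochromatic K_6; hence R_6(6) > 197.

E[X] = 2349279569/2448880128 ≈ 0.95933; E[X] < 1, so R_6(6) > 197.


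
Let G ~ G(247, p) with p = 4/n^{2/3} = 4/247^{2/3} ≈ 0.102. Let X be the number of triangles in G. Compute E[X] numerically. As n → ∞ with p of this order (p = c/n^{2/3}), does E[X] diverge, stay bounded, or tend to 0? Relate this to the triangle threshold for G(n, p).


Number of potential triangles: C(247, 3) = 2481115.
Each occurs with probability p³ ≈ (0.102)³ ≈ 1.04903e-03.
By linearity: E[X] = C(247, 3)·p³ ≈ 2481115 · 1.04903e-03 ≈ 2602.753.
Since α = 2/3 < 1, p = c/n^{2/3} ≫ 1/n is above the triangle threshold p ~ 1/n. Asymptotically E[X] ~ (c³/6)·n^{3(1−α)} = (4³/6)·n^{1} → ∞; triangles are abundant w.h.p.

E[X] ≈ 2602.753; in regime p = Θ(1/n^{2/3}) E[X] diverges (above the triangle threshold p ~ 1/n).


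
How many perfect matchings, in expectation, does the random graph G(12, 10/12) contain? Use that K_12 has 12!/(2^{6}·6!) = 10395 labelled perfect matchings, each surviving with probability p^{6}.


K_12 has 12!/(2^{6}·6!) = 10395 labelled perfect matchings.
For each such perfect matching H, let X_H = 1 if all 6 edges of H are present in G. Then P[X_H = 1] = p^{6} = (5/6)^{6} = 15625/46656.
By linearity: E[X] = Σ_H E[X_H] = 10395 · p^{6} = 10395 · 15625/46656 = 6015625/1728.
Numerically: E[X] ≈ 3.48e+03.

E[X] = 10395 · (5/6)^{6} = 6015625/1728 ≈ 3.48e+03.


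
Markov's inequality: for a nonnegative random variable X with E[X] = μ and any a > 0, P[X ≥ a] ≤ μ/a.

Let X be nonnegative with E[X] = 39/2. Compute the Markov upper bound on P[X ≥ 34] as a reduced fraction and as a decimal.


μ = E[X] = 39/2, a = 34.
Markov: P[X ≥ 34] ≤ μ/a = (39/2)/34 = 39/68.
Numerically: ≈ 0.5735.
(Since a = 34 > μ = 19.5000, the bound 39/68 is < 1 and informative.)

P[X ≥ 34] ≤ 39/68 ≈ 0.5735.


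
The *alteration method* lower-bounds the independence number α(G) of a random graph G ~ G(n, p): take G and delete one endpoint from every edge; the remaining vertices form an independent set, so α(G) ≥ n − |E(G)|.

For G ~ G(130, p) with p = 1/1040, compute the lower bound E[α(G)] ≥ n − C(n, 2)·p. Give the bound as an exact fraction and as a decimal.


E[|E(G)|] = C(130, 2)·p = 8385 · (1/1040) = 129/16.
E[α(G)] ≥ n − E[|E(G)|] = 130 − 129/16 = 1951/16.
Numerically: ≈ 121.93750.
(This is only a lower bound; the true E[α(G)] may be larger.)

E[α(G)] ≥ 1951/16 ≈ 121.93750.


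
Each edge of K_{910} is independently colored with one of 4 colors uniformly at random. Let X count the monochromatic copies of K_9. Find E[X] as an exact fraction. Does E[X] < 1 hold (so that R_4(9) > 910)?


E[X] = C(910, 9) · 4^{1 − 36} = 1133378248346922788210 · 4^{−35} = 1133378248346922788210/1180591620717411303424.
As a reduced fraction: E[X] = 566689124173461394105/590295810358705651712 ≈ 0.960.
Is E[X] < 1? YES.
Since E[X] < 1, there exists a 4-coloring of K_{910} with no monochromatic K_9; hence R_4(9) > 910.

E[X] = 566689124173461394105/590295810358705651712 ≈ 0.960; E[X] < 1, so R_4(9) > 910.


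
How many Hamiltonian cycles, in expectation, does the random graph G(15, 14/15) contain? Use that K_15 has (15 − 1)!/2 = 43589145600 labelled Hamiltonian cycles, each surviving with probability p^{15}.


K_15 has (15 − 1)!/2 = 43589145600 labelled Hamiltonian cycles.
For each such Hamiltonian cycle H, let X_H = 1 if all 15 edges of H are present in G. Then P[X_H = 1] = p^{15} = (14/15)^{15} = 155568095557812224/437893890380859375.
By linearity of expectation: E[X] = Σ_H E[X_H] = 43589145600 · p^{15} = 43589145600 · 155568095557812224/437893890380859375 = 1116227221067356419653632/72081298828125.
Numerically: E[X] ≈ 1.55e+10.

E[X] = 43589145600 · (14/15)^{15} = 1116227221067356419653632/72081298828125 ≈ 1.55e+10.


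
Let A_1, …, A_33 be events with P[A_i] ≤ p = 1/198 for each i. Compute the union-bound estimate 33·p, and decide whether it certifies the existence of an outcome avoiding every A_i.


Union bound: P[∪_{i=1}^{33} A_i] ≤ Σ_i P[A_i] ≤ 33·p = 33·(1/198) = 1/6.
Numerically: 1/6 ≈ 0.16667.
Is 1/6 < 1? YES.
Since P[∪ A_i] ≤ 1/6 < 1, the complement has P[∩ A_i^c] ≥ 1 − 1/6 = 5/6 > 0, so some outcome avoids every A_i.

33·p = 1/6 ≈ 0.16667; existence CERTIFIED by the union bound.


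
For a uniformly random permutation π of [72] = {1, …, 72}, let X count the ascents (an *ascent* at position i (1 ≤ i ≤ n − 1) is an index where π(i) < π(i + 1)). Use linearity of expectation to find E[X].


Write X = Σ X_I over i = 1, …, 71, with X_I the indicator of one ascent.
There are 71 indicators.
For each fixed i, the pair (π(i), π(i+1)) is a uniformly random ordered pair of distinct values from {1, …, 72}; by symmetry P[π(i) < π(i+1)] = 1/2.
By linearity: E[X] = 71 · (1/2) = (72 − 1) · (1/2) = 71/2 ≈ 35.500.

E[X] = 71/2 = 35.500.


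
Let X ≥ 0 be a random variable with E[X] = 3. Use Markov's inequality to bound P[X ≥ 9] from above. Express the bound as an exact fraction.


μ = E[X] = 3, a = 9.
Markov: P[X ≥ 9] ≤ μ/a = (3)/9 = 1/3.
Numerically: ≈ 0.33333.
(Since a = 9 > μ = 3.00000, the bound 1/3 is < 1 and informative.)

P[X ≥ 9] ≤ 1/3 ≈ 0.33333.


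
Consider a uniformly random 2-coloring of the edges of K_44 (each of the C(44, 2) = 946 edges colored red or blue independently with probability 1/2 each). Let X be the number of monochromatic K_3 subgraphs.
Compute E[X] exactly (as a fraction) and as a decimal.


Let X = Σ_S X_S over the C(44, 3) = 13244 subsets S of size 3, where X_S = 1 if the K_3 on S is monochromatic.
For a fixed S, the K_3 on S has C(3, 2) = 3 edges. P[all 3 edges red] = (1/2)^3, and likewise for blue, so P[monochromatic] = 2·(1/2)^3 = 2^{1 − 3} = 1/4.
Summing: E[X] = C(44, 3) · 2^{1 − 3} = 13244 · 1/4 = 3311.
Numerically: E[X] ≈ 3311.000.

E[X] = C(44,3)·2^(1−C(3,2)) = 3311 ≈ 3311.000.


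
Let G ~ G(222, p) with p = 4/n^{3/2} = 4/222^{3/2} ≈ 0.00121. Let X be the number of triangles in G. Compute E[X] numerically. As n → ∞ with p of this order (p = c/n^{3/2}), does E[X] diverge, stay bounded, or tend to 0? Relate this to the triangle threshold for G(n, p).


Number of potential triangles: C(222, 3) = 1798940.
Each occurs with probability p³ ≈ (0.00121)³ ≈ 1.76845e-09.
By linearity: E[X] = C(222, 3)·p³ ≈ 1798940 · 1.76845e-09 ≈ 0.003.
Since α = 3/2 > 1, p = c/n^{3/2} = o(1/n) is below the triangle threshold p ~ 1/n. Asymptotically E[X] ~ (c³/6)·n^{3(1−α)} = (4³/6)·n^{-1.5} → 0, so by Markov's inequality G has no triangles w.h.p.

E[X] ≈ 0.003; in regime p = Θ(1/n^{3/2}) E[X] tends to 0 (below the triangle threshold p ~ 1/n).


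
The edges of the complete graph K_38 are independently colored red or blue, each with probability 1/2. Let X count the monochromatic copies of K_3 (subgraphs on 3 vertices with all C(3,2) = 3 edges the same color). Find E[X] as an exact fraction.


Let X = Σ_S X_S over the C(38, 3) = 8436 subsets S of size 3, where X_S = 1 if the K_3 on S is monochromatic.
For a fixed S, the K_3 on S has C(3, 2) = 3 edges. P[all 3 edges red] = (1/2)^3, and likewise for blue, so P[monochromatic] = 2·(1/2)^3 = 2^{1 − 3} = 1/4.
Summing: E[X] = C(38, 3) · 2^{1 − 3} = 8436 · 1/4 = 2109.
Numerically: E[X] ≈ 2109.000000.

E[X] = C(38,3)·2^(1−C(3,2)) = 2109 ≈ 2109.000000.


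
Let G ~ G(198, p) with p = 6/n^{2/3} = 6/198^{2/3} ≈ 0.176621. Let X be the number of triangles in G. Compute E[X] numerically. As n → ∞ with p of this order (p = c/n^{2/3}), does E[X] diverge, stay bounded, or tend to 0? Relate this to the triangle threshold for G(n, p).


Number of potential triangles: C(198, 3) = 1274196.
Each occurs with probability p³ ≈ (0.176621)³ ≈ 5.50964187e-03.
By linearity: E[X] = C(198, 3)·p³ ≈ 1274196 · 5.50964187e-03 ≈ 7020.363636.
Since α = 2/3 < 1, p = c/n^{2/3} ≫ 1/n is above the triangle threshold p ~ 1/n. Asymptotically E[X] ~ (c³/6)·n^{3(1−α)} = (6³/6)·n^{1} → ∞; triangles are abundant w.h.p.

E[X] ≈ 7020.363636; in regime p = Θ(1/n^{2/3}) E[X] diverges (above the triangle threshold p ~ 1/n).


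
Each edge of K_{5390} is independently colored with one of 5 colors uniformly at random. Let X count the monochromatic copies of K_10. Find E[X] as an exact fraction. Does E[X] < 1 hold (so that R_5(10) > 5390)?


E[X] = C(5390, 10) · 5^{1 − 45} = 5655833965919099070255434039753 · 5^{−44} = 5655833965919099070255434039753/5684341886080801486968994140625.
As a reduced fraction: E[X] = 5655833965919099070255434039753/5684341886080801486968994140625 ≈ 0.9950.
Is E[X] < 1? YES.
Since E[X] < 1, there exists a 5-coloring of K_{5390} with no monochromatic K_10; hence R_5(10) > 5390.

E[X] = 5655833965919099070255434039753/5684341886080801486968994140625 ≈ 0.9950; E[X] < 1, so R_5(10) > 5390.


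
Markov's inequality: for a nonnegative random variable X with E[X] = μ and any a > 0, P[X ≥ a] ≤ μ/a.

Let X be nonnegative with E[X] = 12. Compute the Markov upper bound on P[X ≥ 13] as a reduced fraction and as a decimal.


μ = E[X] = 12, a = 13.
Markov: P[X ≥ 13] ≤ μ/a = (12)/13 = 12/13.
Numerically: ≈ 0.92308.
(Since a = 13 > μ = 12.00000, the bound 12/13 is < 1 and informative.)

P[X ≥ 13] ≤ 12/13 ≈ 0.92308.


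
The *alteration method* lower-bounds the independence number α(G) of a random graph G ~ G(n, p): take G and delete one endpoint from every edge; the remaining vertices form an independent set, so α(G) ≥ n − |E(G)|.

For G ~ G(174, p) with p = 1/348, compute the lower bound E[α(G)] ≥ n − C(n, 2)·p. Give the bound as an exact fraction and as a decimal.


E[|E(G)|] = C(174, 2)·p = 15051 · (1/348) = 173/4.
E[α(G)] ≥ n − E[|E(G)|] = 174 − 173/4 = 523/4.
Numerically: ≈ 130.7500.
(This is only a lower bound; the true E[α(G)] may be larger.)

E[α(G)] ≥ 523/4 ≈ 130.7500.


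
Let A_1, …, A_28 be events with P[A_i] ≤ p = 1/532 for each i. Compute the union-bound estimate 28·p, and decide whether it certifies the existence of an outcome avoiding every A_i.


Union bound: P[∪_{i=1}^{28} A_i] ≤ Σ_i P[A_i] ≤ 28·p = 28·(1/532) = 1/19.
Numerically: 1/19 ≈ 0.0526.
Is 1/19 < 1? YES.
Since P[∪ A_i] ≤ 1/19 < 1, the complement has P[∩ A_i^c] ≥ 1 − 1/19 = 18/19 > 0, so some outcome avoids every A_i.

28·p = 1/19 ≈ 0.0526; existence CERTIFIED by the union bound.


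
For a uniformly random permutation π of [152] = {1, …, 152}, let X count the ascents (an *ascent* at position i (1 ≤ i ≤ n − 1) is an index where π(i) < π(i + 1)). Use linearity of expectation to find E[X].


Write X = Σ X_I over i = 1, …, 151, with X_I the indicator of one ascent.
There are 151 indicators.
For each fixed i, the pair (π(i), π(i+1)) is a uniformly random ordered pair of distinct values from {1, …, 152}; by symmetry P[π(i) < π(i+1)] = 1/2.
By linearity: E[X] = 151 · (1/2) = (152 − 1) · (1/2) = 151/2 ≈ 75.50000.

E[X] = 151/2 = 75.50000.


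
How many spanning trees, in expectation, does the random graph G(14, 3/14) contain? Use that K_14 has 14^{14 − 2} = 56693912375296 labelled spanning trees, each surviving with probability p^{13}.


K_14 has 14^{14 − 2} = 56693912375296 labelled spanning trees.
For each such spanning tree H, let X_H = 1 if all 13 edges of H are present in G. Then P[X_H = 1] = p^{13} = (3/14)^{13} = 1594323/793714773254144.
By linearity: E[X] = Σ_H E[X_H] = 56693912375296 · p^{13} = 56693912375296 · 1594323/793714773254144 = 1594323/14.
Numerically: E[X] ≈ 1.139e+05.

E[X] = 56693912375296 · (3/14)^{13} = 1594323/14 ≈ 1.139e+05.


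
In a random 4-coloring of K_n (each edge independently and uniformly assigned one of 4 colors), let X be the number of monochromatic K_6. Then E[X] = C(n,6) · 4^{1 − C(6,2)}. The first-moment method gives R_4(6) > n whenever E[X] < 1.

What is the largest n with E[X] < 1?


We need C(n, 6) · 4^{1 − 15} < 1, i.e. C(n, 6) < 4^{15 − 1} = 268435456.
Check values of n near the boundary:
  n = 72: C(72, 6) = 156238908; 156238908 < 268435456? YES
  n = 73: C(73, 6) = 170230452; 170230452 < 268435456? YES
  n = 74: C(74, 6) = 185250786; 185250786 < 268435456? YES
  n = 75: C(75, 6) = 201359550; 201359550 < 268435456? YES
  n = 76: C(76, 6) = 218618940; 218618940 < 268435456? YES
  n = 77: C(77, 6) = 237093780; 237093780 < 268435456? YES
  n = 78: C(78, 6) = 256851595; 256851595 < 268435456? YES
  n = 79: C(79, 6) = 277962685; 277962685 < 268435456? NO
The largest n with C(n, 6) < 268435456 is n = 78 (where E[X] = 256851595/268435456 ≈ 0.956847). Hence R_4(6) > 78, i.e. R_4(6) ≥ 79.

Largest n = 78; hence R_4(6) > 78.


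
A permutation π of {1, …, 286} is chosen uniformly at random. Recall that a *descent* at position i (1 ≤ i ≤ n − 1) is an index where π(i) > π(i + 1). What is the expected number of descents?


Write X = Σ X_I over i = 1, …, 285, with X_I the indicator of one descent.
There are 285 indicators.
For each fixed i, the pair (π(i), π(i+1)) is a uniformly random ordered pair of distinct values from {1, …, 286}; by symmetry P[π(i) > π(i+1)] = 1/2.
By linearity: E[X] = 285 · (1/2) = (286 − 1) · (1/2) = 285/2 ≈ 142.50000.

E[X] = 285/2 = 142.50000.


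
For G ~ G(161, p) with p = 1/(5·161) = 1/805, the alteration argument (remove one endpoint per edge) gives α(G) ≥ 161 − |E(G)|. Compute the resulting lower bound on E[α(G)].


E[|E(G)|] = C(161, 2)·p = 12880 · (1/805) = 16.
E[α(G)] ≥ n − E[|E(G)|] = 161 − 16 = 145.
Numerically: ≈ 145.000000.
(This is only a lower bound; the true E[α(G)] may be larger.)

E[α(G)] ≥ 145 ≈ 145.000000.


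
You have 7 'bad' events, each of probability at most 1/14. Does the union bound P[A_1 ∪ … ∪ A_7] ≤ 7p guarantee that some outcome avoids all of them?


Union bound: P[∪_{i=1}^{7} A_i] ≤ Σ_i P[A_i] ≤ 7·p = 7·(1/14) = 1/2.
Numerically: 1/2 ≈ 0.5000.
Is 1/2 < 1? YES.
Since P[∪ A_i] ≤ 1/2 < 1, the complement has P[∩ A_i^c] ≥ 1 − 1/2 = 1/2 > 0, so some outcome avoids every A_i.

7·p = 1/2 ≈ 0.5000; existence CERTIFIED by the union bound.


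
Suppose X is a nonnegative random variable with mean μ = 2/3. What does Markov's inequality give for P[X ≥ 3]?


μ = E[X] = 2/3, a = 3.
Markov: P[X ≥ 3] ≤ μ/a = (2/3)/3 = 2/9.
Numerically: ≈ 0.222.
(Since a = 3 > μ = 0.667, the bound 2/9 is < 1 and informative.)

P[X ≥ 3] ≤ 2/9 ≈ 0.222.


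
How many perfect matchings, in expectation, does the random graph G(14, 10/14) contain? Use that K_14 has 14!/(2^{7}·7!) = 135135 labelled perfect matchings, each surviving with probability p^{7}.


K_14 has 14!/(2^{7}·7!) = 135135 labelled perfect matchings.
For each such perfect matching H, let X_H = 1 if all 7 edges of H are present in G. Then P[X_H = 1] = p^{7} = (5/7)^{7} = 78125/823543.
By linearity of expectation: E[X] = Σ_H E[X_H] = 135135 · p^{7} = 135135 · 78125/823543 = 1508203125/117649.
Numerically: E[X] ≈ 1.28e+04.

E[X] = 135135 · (5/7)^{7} = 1508203125/117649 ≈ 1.28e+04.


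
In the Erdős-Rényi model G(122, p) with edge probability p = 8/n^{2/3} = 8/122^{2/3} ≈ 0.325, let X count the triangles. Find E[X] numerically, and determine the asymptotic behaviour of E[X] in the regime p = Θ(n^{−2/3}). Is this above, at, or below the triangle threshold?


Number of potential triangles: C(122, 3) = 295240.
Each occurs with probability p³ ≈ (0.325)³ ≈ 3.43994e-02.
By linearity: E[X] = C(122, 3)·p³ ≈ 295240 · 3.43994e-02 ≈ 10156.066.
Since α = 2/3 < 1, p = c/n^{2/3} ≫ 1/n is above the triangle threshold p ~ 1/n. Asymptotically E[X] ~ (c³/6)·n^{3(1−α)} = (8³/6)·n^{1} → ∞; triangles are abundant w.h.p.

E[X] ≈ 10156.066; in regime p = Θ(1/n^{2/3}) E[X] diverges (above the triangle threshold p ~ 1/n).


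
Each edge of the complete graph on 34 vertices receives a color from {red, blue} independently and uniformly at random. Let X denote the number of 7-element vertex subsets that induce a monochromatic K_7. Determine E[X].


Let X = Σ_S X_S over the C(34, 7) = 5379616 subsets S of size 7, where X_S = 1 if the K_7 on S is monochromatic.
For a fixed S, the K_7 on S has C(7, 2) = 21 edges. P[all 21 edges red] = (1/2)^21, and likewise for blue, so P[monochromatic] = 2·(1/2)^21 = 2^{1 − 21} = 1/1048576.
Summing: E[X] = C(34, 7) · 2^{1 − 21} = 5379616 · 1/1048576 = 168113/32768.
Numerically: E[X] ≈ 5.1304.

E[X] = C(34,7)·2^(1−C(7,2)) = 168113/32768 ≈ 5.1304.


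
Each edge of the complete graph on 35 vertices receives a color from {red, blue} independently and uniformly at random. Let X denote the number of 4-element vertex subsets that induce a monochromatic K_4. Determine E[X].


Let X = Σ_S X_S over the C(35, 4) = 52360 subsets S of size 4, where X_S = 1 if the K_4 on S is monochromatic.
For a fixed S, the K_4 on S has C(4, 2) = 6 edges. P[all 6 edges red] = (1/2)^6, and likewise for blue, so P[monochromatic] = 2·(1/2)^6 = 2^{1 − 6} = 1/32.
By linearity of expectation: E[X] = C(35, 4) · 2^{1 − 6} = 52360 · 1/32 = 6545/4.
Numerically: E[X] ≈ 1636.250000.

E[X] = C(35,4)·2^(1−C(4,2)) = 6545/4 ≈ 1636.250000.


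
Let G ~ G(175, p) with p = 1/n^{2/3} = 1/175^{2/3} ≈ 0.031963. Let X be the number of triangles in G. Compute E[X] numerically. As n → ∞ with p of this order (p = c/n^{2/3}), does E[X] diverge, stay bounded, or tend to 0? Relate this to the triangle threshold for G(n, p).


Number of potential triangles: C(175, 3) = 877975.
Each occurs with probability p³ ≈ (0.031963)³ ≈ 3.2653061e-05.
By linearity: E[X] = C(175, 3)·p³ ≈ 877975 · 3.2653061e-05 ≈ 28.66857.
Since α = 2/3 < 1, p = c/n^{2/3} ≫ 1/n is above the triangle threshold p ~ 1/n. Asymptotically E[X] ~ (c³/6)·n^{3(1−α)} = (1³/6)·n^{1} → ∞; triangles are abundant w.h.p.

E[X] ≈ 28.66857; in regime p = Θ(1/n^{2/3}) E[X] diverges (above the triangle threshold p ~ 1/n).


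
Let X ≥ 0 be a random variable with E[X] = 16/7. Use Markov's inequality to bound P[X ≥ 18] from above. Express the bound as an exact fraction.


μ = E[X] = 16/7, a = 18.
Markov: P[X ≥ 18] ≤ μ/a = (16/7)/18 = 8/63.
Numerically: ≈ 0.1270.
(Since a = 18 > μ = 2.2857, the bound 8/63 is < 1 and informative.)

P[X ≥ 18] ≤ 8/63 ≈ 0.1270.


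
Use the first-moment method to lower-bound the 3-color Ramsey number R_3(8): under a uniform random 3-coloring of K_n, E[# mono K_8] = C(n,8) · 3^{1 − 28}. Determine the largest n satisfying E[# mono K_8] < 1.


We need C(n, 8) · 3^{1 − 28} < 1, i.e. C(n, 8) < 3^{28 − 1} = 7625597484987.
Check values of n near the boundary:
  n = 151: C(151, 8) = 5551321138650; 5551321138650 < 7625597484987? YES
  n = 152: C(152, 8) = 5859727868575; 5859727868575 < 7625597484987? YES
  n = 153: C(153, 8) = 6183023199255; 6183023199255 < 7625597484987? YES
  n = 154: C(154, 8) = 6521818990995; 6521818990995 < 7625597484987? YES
  n = 155: C(155, 8) = 6876747915675; 6876747915675 < 7625597484987? YES
  n = 156: C(156, 8) = 7248464019225; 7248464019225 < 7625597484987? YES
  n = 157: C(157, 8) = 7637643295425; 7637643295425 < 7625597484987? NO
The largest n with C(n, 8) < 7625597484987 is n = 156 (where E[X] = 805384891025/847288609443 ≈ 0.950544). Hence R_3(8) > 156, i.e. R_3(8) ≥ 157.

Largest n = 156; hence R_3(8) > 156.


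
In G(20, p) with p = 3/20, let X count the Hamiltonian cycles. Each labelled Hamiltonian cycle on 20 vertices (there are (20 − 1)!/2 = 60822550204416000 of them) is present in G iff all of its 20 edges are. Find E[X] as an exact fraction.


K_20 has (20 − 1)!/2 = 60822550204416000 labelled Hamiltonian cycles.
For each such Hamiltonian cycle H, let X_H = 1 if all 20 edges of H are present in G. Then P[X_H = 1] = p^{20} = (3/20)^{20} = 3486784401/104857600000000000000000000.
By linearity of expectation: E[X] = Σ_H E[X_H] = 60822550204416000 · p^{20} = 60822550204416000 · 3486784401/104857600000000000000000000 = 51776152168407487821/25600000000000000000.
Numerically: E[X] ≈ 2.0225.

E[X] = 60822550204416000 · (3/20)^{20} = 51776152168407487821/25600000000000000000 ≈ 2.0225.


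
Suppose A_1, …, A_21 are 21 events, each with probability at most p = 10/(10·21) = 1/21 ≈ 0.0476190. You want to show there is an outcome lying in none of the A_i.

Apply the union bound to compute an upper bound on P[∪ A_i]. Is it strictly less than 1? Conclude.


Union bound: P[∪_{i=1}^{21} A_i] ≤ Σ_i P[A_i] ≤ 21·p = 21·(1/21) = 1.
Numerically: 1 ≈ 1.0000000.
Is 1 < 1? NO.
Since the bound 1 is ≥ 1, the union bound is uninformative here; it does NOT by itself certify existence.

21·p = 1 ≈ 1.0000000; existence NOT certified by the union bound.


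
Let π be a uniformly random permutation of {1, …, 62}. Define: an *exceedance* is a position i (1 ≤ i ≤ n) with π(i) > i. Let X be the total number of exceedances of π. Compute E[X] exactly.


Write X = Σ_{i=1}^{62} X_i, where X_i = 1_{π(i) > i}.
For each fixed i, π(i) is uniform over {1, …, 62} (marginal of a uniform permutation), so P[π(i) > i] = (n − i)/n. Summing: Σ_{i=1}^{62} (n − i)/n = (0 + 1 + … + 61)/62 = 62(62 − 1)/(2·62) = (62 − 1)/2.
Hence E[X] = Σ_{i=1}^{62} (62 − i)/62 = 61/2 ≈ 30.500.

E[X] = 61/2 = 30.500.


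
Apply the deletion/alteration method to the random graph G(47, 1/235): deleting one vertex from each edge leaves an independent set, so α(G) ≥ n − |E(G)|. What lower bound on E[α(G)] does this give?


E[|E(G)|] = C(47, 2)·p = 1081 · (1/235) = 23/5.
E[α(G)] ≥ n − E[|E(G)|] = 47 − 23/5 = 212/5.
Numerically: ≈ 42.400.
(This is only a lower bound; the true E[α(G)] may be larger.)

E[α(G)] ≥ 212/5 ≈ 42.400.


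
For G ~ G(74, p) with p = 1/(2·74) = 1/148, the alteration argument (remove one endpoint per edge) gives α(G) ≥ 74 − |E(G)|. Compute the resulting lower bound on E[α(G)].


E[|E(G)|] = C(74, 2)·p = 2701 · (1/148) = 73/4.
E[α(G)] ≥ n − E[|E(G)|] = 74 − 73/4 = 223/4.
Numerically: ≈ 55.7500.
(This is only a lower bound; the true E[α(G)] may be larger.)

E[α(G)] ≥ 223/4 ≈ 55.7500.


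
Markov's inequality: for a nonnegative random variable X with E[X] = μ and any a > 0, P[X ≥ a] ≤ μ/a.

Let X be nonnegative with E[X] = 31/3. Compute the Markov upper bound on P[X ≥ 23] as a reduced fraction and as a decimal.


μ = E[X] = 31/3, a = 23.
Markov: P[X ≥ 23] ≤ μ/a = (31/3)/23 = 31/69.
Numerically: ≈ 0.4493.
(Since a = 23 > μ = 10.3333, the bound 31/69 is < 1 and informative.)

P[X ≥ 23] ≤ 31/69 ≈ 0.4493.


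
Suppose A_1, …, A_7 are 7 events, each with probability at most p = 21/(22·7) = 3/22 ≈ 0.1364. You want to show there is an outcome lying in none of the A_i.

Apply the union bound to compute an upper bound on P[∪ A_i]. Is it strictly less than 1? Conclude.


Union bound: P[∪_{i=1}^{7} A_i] ≤ Σ_i P[A_i] ≤ 7·p = 7·(3/22) = 21/22.
Numerically: 21/22 ≈ 0.9545.
Is 21/22 < 1? YES.
Since P[∪ A_i] ≤ 21/22 < 1, the complement has P[∩ A_i^c] ≥ 1 − 21/22 = 1/22 > 0, so some outcome avoids every A_i.

7·p = 21/22 ≈ 0.9545; existence CERTIFIED by the union bound.


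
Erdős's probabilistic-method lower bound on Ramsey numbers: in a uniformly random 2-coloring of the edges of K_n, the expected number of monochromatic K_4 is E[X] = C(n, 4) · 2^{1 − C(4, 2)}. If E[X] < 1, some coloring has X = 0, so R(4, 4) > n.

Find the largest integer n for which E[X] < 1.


We need C(n, 4) · 2^{1 − 6} < 1, i.e. C(n, 4) < 2^{6 − 1} = 32.
Check values of n near the boundary:
  n = 4: C(4, 4) = 1; 1 < 32? YES
  n = 5: C(5, 4) = 5; 5 < 32? YES
  n = 6: C(6, 4) = 15; 15 < 32? YES
  n = 7: C(7, 4) = 35; 35 < 32? NO
  n = 8: C(8, 4) = 70; 70 < 32? NO
  n = 9: C(9, 4) = 126; 126 < 32? NO
The largest n with C(n, 4) < 32 is n = 6 (where E[X] = 15/32 ≈ 0.46875). Hence R(4, 4) > 6, i.e. R(4, 4) ≥ 7.

Largest n = 6; hence R(4, 4) > 6.
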